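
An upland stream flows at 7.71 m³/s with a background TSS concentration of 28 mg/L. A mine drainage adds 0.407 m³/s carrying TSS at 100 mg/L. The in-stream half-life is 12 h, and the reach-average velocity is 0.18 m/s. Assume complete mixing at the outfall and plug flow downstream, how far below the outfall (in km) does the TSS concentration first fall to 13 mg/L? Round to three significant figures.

After mixing, C = (7.710·28.00 + 0.4070·100.0) / 8.117 = 256.6/8.117 = 31.61 mg/L.
Half-life 12 h → k = ln 2 / 12 = 0.05776 h⁻¹ = 1.386 d⁻¹.
Set 31.61·exp(−k·t) = 13 → t = ln(31.61/13)/k = 55380 s = 15.38 h.
Distance = v·t = 0.18·55380 = 9968 m = 9.968 km.

9.97 km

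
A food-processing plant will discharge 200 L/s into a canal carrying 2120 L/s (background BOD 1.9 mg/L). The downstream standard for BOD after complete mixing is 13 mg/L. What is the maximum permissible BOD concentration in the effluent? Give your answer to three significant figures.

At the limit, (Qr·Cr + Qe·Cₑ)/(Qr + Qe) = 13:
Cₑ = (2320·13 − 2120·1.900) / 200.0 = 130.7 mg/L.

131 mg/L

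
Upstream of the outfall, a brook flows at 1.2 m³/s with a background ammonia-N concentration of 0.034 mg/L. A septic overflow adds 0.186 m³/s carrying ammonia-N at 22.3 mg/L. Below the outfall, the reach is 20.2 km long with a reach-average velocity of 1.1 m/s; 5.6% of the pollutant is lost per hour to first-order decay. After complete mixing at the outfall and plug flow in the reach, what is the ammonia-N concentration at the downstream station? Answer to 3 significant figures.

2.25 mg/L

Flow-weighted average: C = (1.200·0.03400 + 0.1860·22.30) / 1.386 = 4.189/1.386 = 3.022 mg/L.
Travel time t = 20.2·1000 / 1.1 = 18360 s = 5.101 h.
5.6%/h lost → k = −ln(1 − 0.056) = 0.05763 h⁻¹.
Decay over the reach: 3.022·exp(−kt) = 3.022·0.7453 = 2.252 mg/L.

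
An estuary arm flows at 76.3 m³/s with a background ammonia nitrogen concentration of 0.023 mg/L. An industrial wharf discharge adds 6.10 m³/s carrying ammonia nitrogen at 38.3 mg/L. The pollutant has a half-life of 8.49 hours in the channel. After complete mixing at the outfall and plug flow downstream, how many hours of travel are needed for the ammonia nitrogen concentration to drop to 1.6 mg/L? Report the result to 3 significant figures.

7.10 h

Mass balance: C = (76.30·0.02300 + 6.100·38.30) / 82.40 = 235.4/82.40 = 2.857 mg/L.
Half-life 8.49 h → k = ln 2 / 8.49 = 0.08164 h⁻¹ = 1.959 d⁻¹.
2.857·exp(−k·t) = 1.6 → t = ln(2.857/1.6)/k = 25560 s = 7.100 h.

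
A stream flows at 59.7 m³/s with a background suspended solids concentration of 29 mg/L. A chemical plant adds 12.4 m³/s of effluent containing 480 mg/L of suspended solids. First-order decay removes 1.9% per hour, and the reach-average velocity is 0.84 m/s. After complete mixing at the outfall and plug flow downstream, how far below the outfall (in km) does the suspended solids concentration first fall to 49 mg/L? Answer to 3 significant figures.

Mass balance: C = (59.70·29.00 + 12.40·480.0) / 72.10 = 7683/72.10 = 106.6 mg/L.
1.9%/h lost → k = −ln(1 − 0.019) = 0.01918 h⁻¹.
Set 106.6·exp(−k·t) = 49 → t = ln(106.6/49)/k = 145800 s = 40.50 h.
Distance = v·t = 0.84·145800 = 122500 m = 122.5 km.

122 km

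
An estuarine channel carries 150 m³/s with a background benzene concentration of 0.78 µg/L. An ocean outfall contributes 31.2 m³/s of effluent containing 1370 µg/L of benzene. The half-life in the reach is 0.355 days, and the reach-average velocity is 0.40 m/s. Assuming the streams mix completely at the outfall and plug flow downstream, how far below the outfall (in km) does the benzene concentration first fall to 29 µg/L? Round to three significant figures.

37.1 km

Flow-weighted average: C = (150.0·0.7800 + 31.20·1370) / 181.2 = 42860/181.2 = 236.5 µg/L.
Half-life 0.355 d → k = ln 2 / 0.355 = 1.953 d⁻¹.
Set 236.5·exp(−k·t) = 29 → t = ln(236.5/29)/k = 92870 s = 25.80 h.
Distance = v·t = 0.40·92870 = 37150 m = 37.15 km.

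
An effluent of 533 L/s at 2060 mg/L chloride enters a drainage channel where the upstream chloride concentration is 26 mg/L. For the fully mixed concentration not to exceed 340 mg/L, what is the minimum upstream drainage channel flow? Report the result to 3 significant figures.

2920 L/s

Set C_mix = 340: (Q·26.00 + 533.0·2060) / (Q + 533.0) = 340
→ Q = 533.0·(2060 − 340)/(340 − 26.00) = 2920 L/s.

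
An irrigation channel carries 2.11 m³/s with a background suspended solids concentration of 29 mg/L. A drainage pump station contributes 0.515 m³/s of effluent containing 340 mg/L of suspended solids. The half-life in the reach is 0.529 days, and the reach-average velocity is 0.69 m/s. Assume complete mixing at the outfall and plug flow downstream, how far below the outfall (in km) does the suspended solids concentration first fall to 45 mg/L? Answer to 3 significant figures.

Mixed concentration C = ΣQC/ΣQ = (2.110·29.00 + 0.5150·340.0) / 2.625 = 236.3/2.625 = 90.02 mg/L.
Half-life 0.529 d → k = ln 2 / 0.529 = 1.310 d⁻¹.
Set 90.02·exp(−k·t) = 45 → t = ln(90.02/45)/k = 45720 s = 12.70 h.
Distance = v·t = 0.69·45720 = 31540 m = 31.54 km.

31.5 km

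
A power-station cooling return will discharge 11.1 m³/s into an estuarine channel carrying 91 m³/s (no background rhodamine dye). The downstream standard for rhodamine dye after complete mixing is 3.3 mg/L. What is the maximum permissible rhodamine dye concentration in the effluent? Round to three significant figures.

At the limit, (Qr·Cr + Qe·Cₑ)/(Qr + Qe) = 3.3:
Cₑ = (102.1·3.3 − 91.00·0) / 11.10 = 30.35 mg/L.

30.4 mg/L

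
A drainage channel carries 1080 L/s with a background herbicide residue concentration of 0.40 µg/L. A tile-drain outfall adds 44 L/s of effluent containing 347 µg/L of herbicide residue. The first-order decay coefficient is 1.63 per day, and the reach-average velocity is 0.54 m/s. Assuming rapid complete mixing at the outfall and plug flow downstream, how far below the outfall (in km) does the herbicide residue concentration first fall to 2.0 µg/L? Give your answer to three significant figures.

Flow-weighted average: C = (1080·0.4000 + 44.00·347.0) / 1124 = 15700/1124 = 13.97 µg/L.
Set 13.97·exp(−k·t) = 2.0 → t = ln(13.97/2.0)/k = 103000 s = 28.62 h.
Distance = v·t = 0.54·103000 = 55630 m = 55.63 km.

55.6 km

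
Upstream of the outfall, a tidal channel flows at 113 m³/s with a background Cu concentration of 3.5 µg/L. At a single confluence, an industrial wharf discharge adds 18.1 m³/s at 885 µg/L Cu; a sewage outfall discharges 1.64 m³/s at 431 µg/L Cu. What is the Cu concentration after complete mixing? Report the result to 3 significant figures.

129 µg/L

After mixing, C = (113.0·3.500 + 18.10·885.0 + 1.640·431.0) / 132.7 = 17120/132.7 = 129.0 µg/L.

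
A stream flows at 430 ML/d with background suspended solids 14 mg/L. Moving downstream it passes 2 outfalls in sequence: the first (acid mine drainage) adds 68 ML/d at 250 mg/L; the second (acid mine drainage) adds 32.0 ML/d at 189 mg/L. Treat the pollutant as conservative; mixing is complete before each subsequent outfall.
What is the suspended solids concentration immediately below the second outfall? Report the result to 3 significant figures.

54.8 mg/L

After outfall 1: Q = 430.0 + 68.00 = 498.0 ML/d; C = (430.0·14.00 + 68.00·250.0)/498.0 = 46.22 mg/L.
After outfall 2: Q = 498.0 + 32.00 = 530.0 ML/d; C = (498.0·46.22 + 32.00·189.0)/530.0 = 54.85 mg/L.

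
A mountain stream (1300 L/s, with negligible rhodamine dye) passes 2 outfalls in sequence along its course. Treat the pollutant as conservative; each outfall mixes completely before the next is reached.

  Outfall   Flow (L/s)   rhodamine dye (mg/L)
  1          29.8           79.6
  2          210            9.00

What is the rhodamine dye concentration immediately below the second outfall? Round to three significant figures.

2.77 mg/L

Outfall 1: combined Q = 1330 L/s; C = (1300·0 + 29.80·79.60)/1330 = 1.784 mg/L.
Outfall 2: combined Q = 1540 L/s; C = (1330·1.784 + 210.0·9.000)/1540 = 2.768 mg/L.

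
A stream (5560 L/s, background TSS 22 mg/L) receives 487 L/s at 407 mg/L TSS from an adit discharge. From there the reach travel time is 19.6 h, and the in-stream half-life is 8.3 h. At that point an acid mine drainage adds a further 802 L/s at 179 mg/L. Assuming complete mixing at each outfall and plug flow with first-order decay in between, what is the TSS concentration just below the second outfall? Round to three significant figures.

30.1 mg/L

After mixing, C = (5560·22.00 + 487.0·407.0) / 6047 = 320500/6047 = 53.01 mg/L; combined flow 6047 L/s.
Half-life 8.3 h → k = ln 2 / 8.3 = 0.08351 h⁻¹ = 2.004 d⁻¹.
Applying C = C₀e^(−kt): 53.01 × 0.1946 = 10.31 mg/L.
At the second outfall, C = (6047·10.31 + 802.0·179.0) / (6047 + 802.0) = 30.07 mg/L.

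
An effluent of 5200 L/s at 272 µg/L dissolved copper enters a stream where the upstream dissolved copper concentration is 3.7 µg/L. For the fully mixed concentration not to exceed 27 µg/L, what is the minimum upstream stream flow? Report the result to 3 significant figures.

Set C_mix = 27: (Q·3.700 + 5200·272.0) / (Q + 5200) = 27
→ Q = 5200·(272.0 − 27)/(27 − 3.700) = 54680 L/s.

54700 L/s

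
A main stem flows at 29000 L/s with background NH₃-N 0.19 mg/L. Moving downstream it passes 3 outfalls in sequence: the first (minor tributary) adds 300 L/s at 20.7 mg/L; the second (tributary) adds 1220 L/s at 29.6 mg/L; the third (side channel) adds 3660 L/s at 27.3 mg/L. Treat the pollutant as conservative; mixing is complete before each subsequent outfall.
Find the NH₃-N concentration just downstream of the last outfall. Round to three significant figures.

4.32 mg/L

Outfall 1: combined Q = 29300 L/s; C = (29000·0.1900 + 300.0·20.70)/29300 = 0.4000 mg/L.
Outfall 2: combined Q = 30520 L/s; C = (29300·0.4000 + 1220·29.60)/30520 = 1.567 mg/L.
Outfall 3: combined Q = 34180 L/s; C = (30520·1.567 + 3660·27.30)/34180 = 4.323 mg/L.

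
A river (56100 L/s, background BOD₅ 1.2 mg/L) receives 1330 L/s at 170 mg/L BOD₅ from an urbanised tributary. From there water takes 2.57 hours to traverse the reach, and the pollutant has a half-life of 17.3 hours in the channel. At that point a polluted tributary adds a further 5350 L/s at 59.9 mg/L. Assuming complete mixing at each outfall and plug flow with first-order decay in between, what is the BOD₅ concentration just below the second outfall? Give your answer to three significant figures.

After mixing, C = (56100·1.200 + 1330·170.0) / 57430 = 293400/57430 = 5.109 mg/L; combined flow 57430 L/s.
Half-life 17.3 h → k = ln 2 / 17.3 = 0.04007 h⁻¹ = 0.9616 d⁻¹.
After decay, C = 5.109 × e^(−kt) = 5.109 × 0.9022 = 4.609 mg/L.
At the second outfall, C = (57430·4.609 + 5350·59.90) / (57430 + 5350) = 9.321 mg/L.

9.32 mg/L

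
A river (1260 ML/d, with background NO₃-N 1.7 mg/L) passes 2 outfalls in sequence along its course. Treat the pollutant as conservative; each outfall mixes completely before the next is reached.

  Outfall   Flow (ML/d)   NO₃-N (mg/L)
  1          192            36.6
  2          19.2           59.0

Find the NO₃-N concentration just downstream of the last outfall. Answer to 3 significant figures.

7.00 mg/L

After outfall 1: Q = 1260 + 192.0 = 1452 ML/d; C = (1260·1.700 + 192.0·36.60)/1452 = 6.315 mg/L.
After outfall 2: Q = 1452 + 19.20 = 1471 ML/d; C = (1452·6.315 + 19.20·59.00)/1471 = 7.002 mg/L.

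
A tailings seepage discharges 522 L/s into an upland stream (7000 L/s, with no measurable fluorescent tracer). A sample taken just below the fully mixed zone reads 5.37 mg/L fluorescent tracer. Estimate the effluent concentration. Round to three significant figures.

77.4 mg/L

Mass balance: 7000·0 + 522.0·Cₑ = 7522·5.370
→ Cₑ = (7522·5.370 − 7000·0) / 522.0 = 77.38 mg/L.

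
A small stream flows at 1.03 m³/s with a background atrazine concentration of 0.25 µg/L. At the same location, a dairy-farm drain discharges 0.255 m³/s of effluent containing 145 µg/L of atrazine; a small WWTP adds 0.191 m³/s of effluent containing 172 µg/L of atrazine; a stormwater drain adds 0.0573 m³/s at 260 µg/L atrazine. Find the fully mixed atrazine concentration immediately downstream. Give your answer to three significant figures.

Mixed concentration C = ΣQC/ΣQ = (1.030·0.2500 + 0.2550·145.0 + 0.1910·172.0 + 0.05730·260.0) / 1.533 = 84.98/1.533 = 55.42 µg/L.

55.4 µg/L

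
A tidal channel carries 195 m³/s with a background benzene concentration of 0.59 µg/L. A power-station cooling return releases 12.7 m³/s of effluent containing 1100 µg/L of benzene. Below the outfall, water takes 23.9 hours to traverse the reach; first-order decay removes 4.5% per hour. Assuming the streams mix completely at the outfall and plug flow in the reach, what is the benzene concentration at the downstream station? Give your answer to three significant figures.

Flow-weighted average: C = (195.0·0.5900 + 12.70·1100) / 207.7 = 14090/207.7 = 67.81 µg/L.
4.5%/h lost → k = −ln(1 − 0.045) = 0.04604 h⁻¹.
Decay over the reach: 67.81·exp(−kt) = 67.81·0.3327 = 22.56 µg/L.

22.6 µg/L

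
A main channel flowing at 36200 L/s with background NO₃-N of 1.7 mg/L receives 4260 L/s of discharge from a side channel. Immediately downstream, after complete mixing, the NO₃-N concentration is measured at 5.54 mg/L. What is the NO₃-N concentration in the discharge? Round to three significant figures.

Mass balance: 36200·1.700 + 4260·Cₑ = 40460·5.540
→ Cₑ = (40460·5.540 − 36200·1.700) / 4260 = 38.17 mg/L.

38.2 mg/L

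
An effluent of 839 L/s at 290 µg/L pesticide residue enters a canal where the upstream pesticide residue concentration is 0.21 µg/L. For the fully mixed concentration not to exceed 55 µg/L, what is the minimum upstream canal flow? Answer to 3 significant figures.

Set C_mix = 55: (Q·0.2100 + 839.0·290.0) / (Q + 839.0) = 55
→ Q = 839.0·(290.0 − 55)/(55 − 0.2100) = 3599 L/s.

3600 L/s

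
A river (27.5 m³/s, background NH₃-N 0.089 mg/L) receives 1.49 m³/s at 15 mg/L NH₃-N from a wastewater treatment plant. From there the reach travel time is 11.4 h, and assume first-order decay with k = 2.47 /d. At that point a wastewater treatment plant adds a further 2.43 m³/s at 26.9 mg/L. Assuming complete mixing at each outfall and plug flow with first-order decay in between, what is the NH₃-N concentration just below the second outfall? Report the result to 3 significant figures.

Mass balance: C = (27.50·0.08900 + 1.490·15.00) / 28.99 = 24.80/28.99 = 0.8554 mg/L; combined flow 28.99 m³/s.
Decay over the reach: 0.8554·exp(−kt) = 0.8554·0.3094 = 0.2646 mg/L.
Second outfall: C = (28.99·0.2646 + 2.430·26.90)/31.42 = 2.325 mg/L.

2.32 mg/L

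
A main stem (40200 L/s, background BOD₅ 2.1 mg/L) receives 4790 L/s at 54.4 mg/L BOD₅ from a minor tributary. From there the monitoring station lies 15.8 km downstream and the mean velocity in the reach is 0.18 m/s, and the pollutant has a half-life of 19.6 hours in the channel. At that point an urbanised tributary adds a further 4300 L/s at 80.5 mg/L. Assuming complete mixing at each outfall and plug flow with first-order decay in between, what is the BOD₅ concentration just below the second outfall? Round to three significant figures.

Conservation of mass: C = (40200·2.100 + 4790·54.40) / 44990 = 345000/44990 = 7.668 mg/L; combined flow 44990 L/s.
Travel time t = 15.8·1000 / 0.18 = 87780 s = 24.38 h.
Half-life 19.6 h → k = ln 2 / 19.6 = 0.03536 h⁻¹ = 0.8488 d⁻¹.
After decay, C = 7.668 × e^(−kt) = 7.668 × 0.4222 = 3.238 mg/L.
Second outfall: C = (44990·3.238 + 4300·80.50)/49290 = 9.978 mg/L.

9.98 mg/L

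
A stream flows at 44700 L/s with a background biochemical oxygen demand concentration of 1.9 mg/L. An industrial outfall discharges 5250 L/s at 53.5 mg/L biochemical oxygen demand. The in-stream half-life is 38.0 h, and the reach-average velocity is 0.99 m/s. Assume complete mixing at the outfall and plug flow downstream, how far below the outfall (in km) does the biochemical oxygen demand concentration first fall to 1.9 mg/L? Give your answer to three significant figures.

264 km

Flow-weighted average: C = (44700·1.900 + 5250·53.50) / 49950 = 365800/49950 = 7.323 mg/L.
Half-life 38.0 h → k = ln 2 / 38.0 = 0.01824 h⁻¹ = 0.4378 d⁻¹.
Set 7.323·exp(−k·t) = 1.9 → t = ln(7.323/1.9)/k = 266300 s = 73.97 h.
Distance = v·t = 0.99·266300 = 263600 m = 263.6 km.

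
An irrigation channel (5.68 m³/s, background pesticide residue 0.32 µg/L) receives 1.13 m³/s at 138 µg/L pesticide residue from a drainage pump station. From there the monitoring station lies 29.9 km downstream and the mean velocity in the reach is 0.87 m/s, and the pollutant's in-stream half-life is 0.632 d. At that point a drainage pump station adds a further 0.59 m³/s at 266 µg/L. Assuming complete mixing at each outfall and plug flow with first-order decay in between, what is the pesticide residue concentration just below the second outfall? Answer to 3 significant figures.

35.0 µg/L

After mixing, C = (5.680·0.3200 + 1.130·138.0) / 6.810 = 157.8/6.810 = 23.17 µg/L; combined flow 6.810 m³/s.
Travel time t = 29.9·1000 / 0.87 = 34370 s = 9.547 h.
Half-life 0.632 d → k = ln 2 / 0.632 = 1.097 d⁻¹.
Applying C = C₀e^(−kt): 23.17 × 0.6464 = 14.98 µg/L.
At the second outfall, C = (6.810·14.98 + 0.5900·266.0) / (6.810 + 0.5900) = 34.99 µg/L.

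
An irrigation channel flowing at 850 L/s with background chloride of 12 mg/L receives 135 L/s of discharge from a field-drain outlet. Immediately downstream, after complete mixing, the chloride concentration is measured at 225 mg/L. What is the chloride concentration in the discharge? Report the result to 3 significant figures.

1570 mg/L

Mass balance: 850.0·12.00 + 135.0·Cₑ = 985.0·225.0
→ Cₑ = (985.0·225.0 − 850.0·12.00) / 135.0 = 1566 mg/L.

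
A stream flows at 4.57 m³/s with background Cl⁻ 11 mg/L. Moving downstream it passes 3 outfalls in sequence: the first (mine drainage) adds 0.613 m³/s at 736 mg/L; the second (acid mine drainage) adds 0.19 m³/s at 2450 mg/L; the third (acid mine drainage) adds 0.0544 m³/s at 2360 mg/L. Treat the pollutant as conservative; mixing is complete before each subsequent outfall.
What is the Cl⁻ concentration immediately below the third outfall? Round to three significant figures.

After outfall 1: Q = 4.570 + 0.6130 = 5.183 m³/s; C = (4.570·11.00 + 0.6130·736.0)/5.183 = 96.75 mg/L.
After outfall 2: Q = 5.183 + 0.1900 = 5.373 m³/s; C = (5.183·96.75 + 0.1900·2450)/5.373 = 180.0 mg/L.
After outfall 3: Q = 5.373 + 0.05440 = 5.427 m³/s; C = (5.373·180.0 + 0.05440·2360)/5.427 = 201.8 mg/L.

202 mg/L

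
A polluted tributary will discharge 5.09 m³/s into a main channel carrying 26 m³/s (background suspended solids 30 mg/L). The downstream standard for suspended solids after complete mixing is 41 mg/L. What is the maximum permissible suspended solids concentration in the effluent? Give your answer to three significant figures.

At the limit, (Qr·Cr + Qe·Cₑ)/(Qr + Qe) = 41:
Cₑ = (31.09·41 − 26.00·30.00) / 5.090 = 97.19 mg/L.

97.2 mg/L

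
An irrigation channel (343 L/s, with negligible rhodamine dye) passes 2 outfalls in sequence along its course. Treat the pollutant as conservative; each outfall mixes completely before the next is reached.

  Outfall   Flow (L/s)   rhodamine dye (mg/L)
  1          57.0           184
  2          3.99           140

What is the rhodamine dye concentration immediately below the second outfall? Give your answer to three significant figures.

After outfall 1: Q = 343.0 + 57.00 = 400.0 L/s; C = (343.0·0 + 57.00·184.0)/400.0 = 26.22 mg/L.
After outfall 2: Q = 400.0 + 3.990 = 404.0 L/s; C = (400.0·26.22 + 3.990·140.0)/404.0 = 27.34 mg/L.

27.3 mg/L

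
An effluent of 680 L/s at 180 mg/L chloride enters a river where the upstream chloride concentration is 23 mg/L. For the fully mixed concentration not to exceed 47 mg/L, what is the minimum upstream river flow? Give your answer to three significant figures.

3770 L/s

Set C_mix = 47: (Q·23.00 + 680.0·180.0) / (Q + 680.0) = 47
→ Q = 680.0·(180.0 − 47)/(47 − 23.00) = 3768 L/s.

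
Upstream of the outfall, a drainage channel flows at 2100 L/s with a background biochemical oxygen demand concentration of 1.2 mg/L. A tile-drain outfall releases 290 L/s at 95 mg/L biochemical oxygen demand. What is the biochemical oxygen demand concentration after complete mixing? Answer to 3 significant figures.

Mixed concentration C = ΣQC/ΣQ = (2100·1.200 + 290.0·95.00) / 2390 = 30070/2390 = 12.58 mg/L.

12.6 mg/L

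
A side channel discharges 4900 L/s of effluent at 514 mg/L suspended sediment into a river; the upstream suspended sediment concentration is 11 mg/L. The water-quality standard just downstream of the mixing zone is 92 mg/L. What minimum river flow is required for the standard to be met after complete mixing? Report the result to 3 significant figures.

Set C_mix = 92: (Q·11.00 + 4900·514.0) / (Q + 4900) = 92
→ Q = 4900·(514.0 − 92)/(92 − 11.00) = 25530 L/s.

25500 L/s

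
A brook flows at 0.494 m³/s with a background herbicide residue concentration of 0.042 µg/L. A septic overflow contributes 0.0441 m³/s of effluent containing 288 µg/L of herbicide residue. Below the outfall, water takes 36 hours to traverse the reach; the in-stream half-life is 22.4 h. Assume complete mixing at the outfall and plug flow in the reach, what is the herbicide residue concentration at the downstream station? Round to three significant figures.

7.76 µg/L

Conservation of mass: C = (0.4940·0.04200 + 0.04410·288.0) / 0.5381 = 12.72/0.5381 = 23.64 µg/L.
Half-life 22.4 h → k = ln 2 / 22.4 = 0.03094 h⁻¹ = 0.7427 d⁻¹.
Decay over the reach: 23.64·exp(−kt) = 23.64·0.3282 = 7.760 µg/L.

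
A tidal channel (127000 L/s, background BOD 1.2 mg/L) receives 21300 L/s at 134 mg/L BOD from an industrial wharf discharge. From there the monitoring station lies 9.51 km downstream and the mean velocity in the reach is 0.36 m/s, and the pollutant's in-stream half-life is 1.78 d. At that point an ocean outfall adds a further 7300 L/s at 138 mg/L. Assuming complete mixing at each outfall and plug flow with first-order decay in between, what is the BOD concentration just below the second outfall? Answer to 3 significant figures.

Mass balance: C = (127000·1.200 + 21300·134.0) / 148300 = 3007000/148300 = 20.27 mg/L; combined flow 148300 L/s.
Travel time t = 9.51·1000 / 0.36 = 26420 s = 7.338 h.
Half-life 1.78 d → k = ln 2 / 1.78 = 0.3894 d⁻¹.
Applying C = C₀e^(−kt): 20.27 × 0.8878 = 18.00 mg/L.
At the second outfall, C = (148300·18.00 + 7300·138.0) / (148300 + 7300) = 23.63 mg/L.

23.6 mg/L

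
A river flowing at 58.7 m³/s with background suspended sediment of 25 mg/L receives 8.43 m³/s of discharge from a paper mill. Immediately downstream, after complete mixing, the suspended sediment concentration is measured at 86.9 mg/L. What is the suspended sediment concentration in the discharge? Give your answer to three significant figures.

Mass balance: 58.70·25.00 + 8.430·Cₑ = 67.13·86.90
→ Cₑ = (67.13·86.90 − 58.70·25.00) / 8.430 = 517.9 mg/L.

518 mg/L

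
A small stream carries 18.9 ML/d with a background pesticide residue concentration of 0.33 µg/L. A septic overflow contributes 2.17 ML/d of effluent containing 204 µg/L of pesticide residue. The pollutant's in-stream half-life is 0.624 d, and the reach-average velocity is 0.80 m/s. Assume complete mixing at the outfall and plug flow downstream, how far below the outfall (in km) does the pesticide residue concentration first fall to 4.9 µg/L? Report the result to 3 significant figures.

91.5 km

After mixing, C = (18.90·0.3300 + 2.170·204.0) / 21.07 = 448.9/21.07 = 21.31 µg/L.
Half-life 0.624 d → k = ln 2 / 0.624 = 1.111 d⁻¹.
Set 21.31·exp(−k·t) = 4.9 → t = ln(21.31/4.9)/k = 114300 s = 31.76 h.
Distance = v·t = 0.80·114300 = 91450 m = 91.45 km.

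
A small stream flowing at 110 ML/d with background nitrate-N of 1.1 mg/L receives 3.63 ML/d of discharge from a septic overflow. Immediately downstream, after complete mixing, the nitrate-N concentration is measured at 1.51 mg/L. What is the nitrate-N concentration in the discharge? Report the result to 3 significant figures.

Mass balance: 110.0·1.100 + 3.630·Cₑ = 113.6·1.510
→ Cₑ = (113.6·1.510 − 110.0·1.100) / 3.630 = 13.93 mg/L.

13.9 mg/L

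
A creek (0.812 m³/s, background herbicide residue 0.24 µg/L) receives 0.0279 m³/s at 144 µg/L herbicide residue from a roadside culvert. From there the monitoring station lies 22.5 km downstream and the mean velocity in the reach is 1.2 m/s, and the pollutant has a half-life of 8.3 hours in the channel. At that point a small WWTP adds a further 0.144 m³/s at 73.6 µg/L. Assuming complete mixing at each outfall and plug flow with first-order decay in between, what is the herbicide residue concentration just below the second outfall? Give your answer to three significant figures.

13.5 µg/L

Mass balance: C = (0.8120·0.2400 + 0.02790·144.0) / 0.8399 = 4.212/0.8399 = 5.015 µg/L; combined flow 0.8399 m³/s.
Travel time t = 22.5·1000 / 1.2 = 18750 s = 5.208 h.
Half-life 8.3 h → k = ln 2 / 8.3 = 0.08351 h⁻¹ = 2.004 d⁻¹.
Applying C = C₀e^(−kt): 5.015 × 0.6473 = 3.246 µg/L.
Second outfall: C = (0.8399·3.246 + 0.1440·73.60)/0.9839 = 13.54 µg/L.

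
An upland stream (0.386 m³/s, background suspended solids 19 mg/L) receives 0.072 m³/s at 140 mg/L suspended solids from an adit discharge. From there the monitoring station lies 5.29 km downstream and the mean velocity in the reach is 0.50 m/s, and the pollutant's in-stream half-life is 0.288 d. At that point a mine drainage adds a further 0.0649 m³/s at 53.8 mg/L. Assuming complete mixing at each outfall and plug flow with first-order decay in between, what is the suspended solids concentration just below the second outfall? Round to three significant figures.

Flow-weighted average: C = (0.3860·19.00 + 0.07200·140.0) / 0.4580 = 17.41/0.4580 = 38.02 mg/L; combined flow 0.4580 m³/s.
Travel time t = 5.29·1000 / 0.50 = 10580 s = 2.939 h.
Half-life 0.288 d → k = ln 2 / 0.288 = 2.407 d⁻¹.
Decay over the reach: 38.02·exp(−kt) = 38.02·0.7447 = 28.32 mg/L.
Second outfall: C = (0.4580·28.32 + 0.06490·53.80)/0.5229 = 31.48 mg/L.

31.5 mg/L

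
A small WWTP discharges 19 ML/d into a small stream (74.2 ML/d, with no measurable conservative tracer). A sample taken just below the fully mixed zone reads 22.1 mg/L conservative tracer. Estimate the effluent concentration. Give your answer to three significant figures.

Mass balance: 74.20·0 + 19.00·Cₑ = 93.20·22.10
→ Cₑ = (93.20·22.10 − 74.20·0) / 19.00 = 108.4 mg/L.

108 mg/L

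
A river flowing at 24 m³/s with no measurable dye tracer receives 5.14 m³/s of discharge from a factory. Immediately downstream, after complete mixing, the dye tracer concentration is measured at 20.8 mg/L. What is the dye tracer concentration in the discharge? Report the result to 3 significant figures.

Mass balance: 24.00·0 + 5.140·Cₑ = 29.14·20.80
→ Cₑ = (29.14·20.80 − 24.00·0) / 5.140 = 117.9 mg/L.

118 mg/L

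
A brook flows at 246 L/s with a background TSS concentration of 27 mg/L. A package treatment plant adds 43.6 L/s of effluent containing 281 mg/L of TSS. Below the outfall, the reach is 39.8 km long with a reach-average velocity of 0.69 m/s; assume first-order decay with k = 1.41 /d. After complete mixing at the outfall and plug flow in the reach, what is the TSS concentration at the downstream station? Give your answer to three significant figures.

Conservation of mass: C = (246.0·27.00 + 43.60·281.0) / 289.6 = 18890/289.6 = 65.24 mg/L.
Travel time t = 39.8·1000 / 0.69 = 57680 s = 16.02 h.
Applying C = C₀e^(−kt): 65.24 × 0.3901 = 25.45 mg/L.

25.5 mg/L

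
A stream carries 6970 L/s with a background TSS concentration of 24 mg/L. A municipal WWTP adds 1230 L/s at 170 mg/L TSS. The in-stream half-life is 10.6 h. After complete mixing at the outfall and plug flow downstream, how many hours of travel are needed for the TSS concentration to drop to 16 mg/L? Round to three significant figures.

Mixed concentration C = ΣQC/ΣQ = (6970·24.00 + 1230·170.0) / 8200 = 376400/8200 = 45.90 mg/L.
Half-life 10.6 h → k = ln 2 / 10.6 = 0.06539 h⁻¹ = 1.569 d⁻¹.
45.90·exp(−k·t) = 16 → t = ln(45.90/16)/k = 58020 s = 16.12 h.

16.1 h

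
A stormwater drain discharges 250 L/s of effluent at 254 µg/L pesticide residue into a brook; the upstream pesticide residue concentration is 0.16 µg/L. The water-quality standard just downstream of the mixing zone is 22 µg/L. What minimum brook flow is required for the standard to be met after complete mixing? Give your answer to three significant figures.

2660 L/s

Set C_mix = 22: (Q·0.1600 + 250.0·254.0) / (Q + 250.0) = 22
→ Q = 250.0·(254.0 − 22)/(22 − 0.1600) = 2656 L/s.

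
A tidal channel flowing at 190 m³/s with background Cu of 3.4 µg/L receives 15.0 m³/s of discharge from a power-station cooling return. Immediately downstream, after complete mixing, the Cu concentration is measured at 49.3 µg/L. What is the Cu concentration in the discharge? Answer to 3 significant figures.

631 µg/L

Mass balance: 190.0·3.400 + 15.00·Cₑ = 205.0·49.30
→ Cₑ = (205.0·49.30 − 190.0·3.400) / 15.00 = 630.7 µg/L.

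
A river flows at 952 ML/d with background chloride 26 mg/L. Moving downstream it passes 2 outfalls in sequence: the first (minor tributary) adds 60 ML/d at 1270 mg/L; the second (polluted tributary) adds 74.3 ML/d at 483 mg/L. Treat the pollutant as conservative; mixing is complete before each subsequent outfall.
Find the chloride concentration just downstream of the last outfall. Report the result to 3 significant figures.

Outfall 1: combined Q = 1012 ML/d; C = (952.0·26.00 + 60.00·1270)/1012 = 99.75 mg/L.
Outfall 2: combined Q = 1086 ML/d; C = (1012·99.75 + 74.30·483.0)/1086 = 126.0 mg/L.

126 mg/L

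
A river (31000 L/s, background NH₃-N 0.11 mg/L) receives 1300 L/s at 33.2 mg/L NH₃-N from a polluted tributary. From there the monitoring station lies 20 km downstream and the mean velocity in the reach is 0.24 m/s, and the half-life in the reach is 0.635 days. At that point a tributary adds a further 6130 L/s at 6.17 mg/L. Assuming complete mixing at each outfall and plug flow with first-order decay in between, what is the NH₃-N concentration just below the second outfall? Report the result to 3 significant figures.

After mixing, C = (31000·0.1100 + 1300·33.20) / 32300 = 46570/32300 = 1.442 mg/L; combined flow 32300 L/s.
Travel time t = 20·1000 / 0.24 = 83330 s = 23.15 h.
Half-life 0.635 d → k = ln 2 / 0.635 = 1.092 d⁻¹.
After decay, C = 1.442 × e^(−kt) = 1.442 × 0.3490 = 0.5031 mg/L.
At the second outfall, C = (32300·0.5031 + 6130·6.170) / (32300 + 6130) = 1.407 mg/L.

1.41 mg/L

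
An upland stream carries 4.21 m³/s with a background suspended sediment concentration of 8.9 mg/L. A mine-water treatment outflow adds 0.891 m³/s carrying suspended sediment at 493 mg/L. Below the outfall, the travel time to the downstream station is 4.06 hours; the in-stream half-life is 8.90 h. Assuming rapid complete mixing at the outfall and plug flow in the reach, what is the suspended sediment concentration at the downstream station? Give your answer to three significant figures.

Mass balance: C = (4.210·8.900 + 0.8910·493.0) / 5.101 = 476.7/5.101 = 93.46 mg/L.
Half-life 8.90 h → k = ln 2 / 8.90 = 0.07788 h⁻¹ = 1.869 d⁻¹.
First-order decay: C = 93.46·exp(−k·t) = 93.46·0.7289 = 68.12 mg/L.

68.1 mg/L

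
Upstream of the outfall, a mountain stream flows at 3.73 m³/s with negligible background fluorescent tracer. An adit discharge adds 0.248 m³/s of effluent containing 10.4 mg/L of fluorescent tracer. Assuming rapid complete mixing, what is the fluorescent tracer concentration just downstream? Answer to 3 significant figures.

Mass balance: C = (3.730·0 + 0.2480·10.40) / 3.978 = 2.579/3.978 = 0.6484 mg/L.

0.648 mg/L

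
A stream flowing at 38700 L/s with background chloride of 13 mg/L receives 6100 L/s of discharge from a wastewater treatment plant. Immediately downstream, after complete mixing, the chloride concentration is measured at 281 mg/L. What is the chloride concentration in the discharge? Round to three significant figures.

1980 mg/L

Mass balance: 38700·13.00 + 6100·Cₑ = 44800·281.0
→ Cₑ = (44800·281.0 − 38700·13.00) / 6100 = 1981 mg/L.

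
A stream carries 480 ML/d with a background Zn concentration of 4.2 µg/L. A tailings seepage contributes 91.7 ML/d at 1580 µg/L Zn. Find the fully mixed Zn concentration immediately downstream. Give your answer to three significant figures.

Mass balance: C = (480.0·4.200 + 91.70·1580) / 571.7 = 146900/571.7 = 257.0 µg/L.

257 µg/L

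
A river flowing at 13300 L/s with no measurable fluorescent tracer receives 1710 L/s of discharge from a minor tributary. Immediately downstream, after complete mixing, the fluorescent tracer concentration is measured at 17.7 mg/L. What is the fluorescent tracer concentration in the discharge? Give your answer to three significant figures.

155 mg/L

Mass balance: 13300·0 + 1710·Cₑ = 15010·17.70
→ Cₑ = (15010·17.70 − 13300·0) / 1710 = 155.4 mg/L.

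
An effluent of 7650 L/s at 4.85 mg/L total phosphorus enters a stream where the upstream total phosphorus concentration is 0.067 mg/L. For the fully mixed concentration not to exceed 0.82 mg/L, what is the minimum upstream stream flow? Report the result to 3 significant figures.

Set C_mix = 0.82: (Q·0.06700 + 7650·4.850) / (Q + 7650) = 0.82
→ Q = 7650·(4.850 − 0.82)/(0.82 − 0.06700) = 40940 L/s.

40900 L/s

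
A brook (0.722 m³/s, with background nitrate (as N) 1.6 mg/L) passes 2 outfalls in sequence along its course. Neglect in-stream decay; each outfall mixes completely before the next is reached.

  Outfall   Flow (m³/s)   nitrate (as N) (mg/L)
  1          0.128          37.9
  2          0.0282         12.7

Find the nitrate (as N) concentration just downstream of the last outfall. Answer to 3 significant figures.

7.25 mg/L

Outfall 1: combined Q = 0.8500 m³/s; C = (0.7220·1.600 + 0.1280·37.90)/0.8500 = 7.066 mg/L.
Outfall 2: combined Q = 0.8782 m³/s; C = (0.8500·7.066 + 0.02820·12.70)/0.8782 = 7.247 mg/L.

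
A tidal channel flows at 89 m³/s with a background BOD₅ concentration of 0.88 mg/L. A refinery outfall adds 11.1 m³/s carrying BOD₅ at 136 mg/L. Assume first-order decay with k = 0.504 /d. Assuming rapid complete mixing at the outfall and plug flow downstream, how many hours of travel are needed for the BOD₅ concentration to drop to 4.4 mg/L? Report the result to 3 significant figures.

Mixed concentration C = ΣQC/ΣQ = (89.00·0.8800 + 11.10·136.0) / 100.1 = 1588/100.1 = 15.86 mg/L.
15.86·exp(−k·t) = 4.4 → t = ln(15.86/4.4)/k = 219800 s = 61.07 h.

61.1 h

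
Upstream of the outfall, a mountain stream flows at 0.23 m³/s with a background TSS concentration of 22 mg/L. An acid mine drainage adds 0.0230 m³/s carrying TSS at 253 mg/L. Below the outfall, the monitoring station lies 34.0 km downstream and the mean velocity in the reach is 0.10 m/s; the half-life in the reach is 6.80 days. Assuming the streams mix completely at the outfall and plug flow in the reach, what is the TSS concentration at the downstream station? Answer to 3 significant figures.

28.8 mg/L

Mixed concentration C = ΣQC/ΣQ = (0.2300·22.00 + 0.02300·253.0) / 0.2530 = 10.88/0.2530 = 43.00 mg/L.
Travel time t = 34.0·1000 / 0.10 = 340000 s = 94.44 h.
Half-life 6.80 d → k = ln 2 / 6.80 = 0.1019 d⁻¹.
Decay over the reach: 43.00·exp(−kt) = 43.00·0.6696 = 28.79 mg/L.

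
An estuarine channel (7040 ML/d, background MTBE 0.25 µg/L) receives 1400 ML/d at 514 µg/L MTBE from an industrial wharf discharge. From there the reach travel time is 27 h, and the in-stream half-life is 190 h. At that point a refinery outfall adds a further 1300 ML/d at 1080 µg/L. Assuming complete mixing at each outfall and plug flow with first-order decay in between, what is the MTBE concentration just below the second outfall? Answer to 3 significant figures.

Mixed concentration C = ΣQC/ΣQ = (7040·0.2500 + 1400·514.0) / 8440 = 721400/8440 = 85.47 µg/L; combined flow 8440 ML/d.
Half-life 190 h → k = ln 2 / 190 = 0.003648 h⁻¹ = 0.08756 d⁻¹.
After decay, C = 85.47 × e^(−kt) = 85.47 × 0.9062 = 77.45 µg/L.
At the second outfall, C = (8440·77.45 + 1300·1080) / (8440 + 1300) = 211.3 µg/L.

211 µg/L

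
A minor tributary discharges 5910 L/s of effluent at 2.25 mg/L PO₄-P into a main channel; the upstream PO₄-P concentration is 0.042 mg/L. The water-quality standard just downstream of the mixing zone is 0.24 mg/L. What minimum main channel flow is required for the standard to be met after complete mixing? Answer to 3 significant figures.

60000 L/s

Set C_mix = 0.24: (Q·0.04200 + 5910·2.250) / (Q + 5910) = 0.24
→ Q = 5910·(2.250 − 0.24)/(0.24 − 0.04200) = 60000 L/s.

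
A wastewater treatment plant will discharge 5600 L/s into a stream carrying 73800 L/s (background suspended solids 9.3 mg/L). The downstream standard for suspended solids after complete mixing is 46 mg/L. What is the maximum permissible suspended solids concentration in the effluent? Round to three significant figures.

530 mg/L

At the limit, (Qr·Cr + Qe·Cₑ)/(Qr + Qe) = 46:
Cₑ = (79400·46 − 73800·9.300) / 5600 = 529.7 mg/L.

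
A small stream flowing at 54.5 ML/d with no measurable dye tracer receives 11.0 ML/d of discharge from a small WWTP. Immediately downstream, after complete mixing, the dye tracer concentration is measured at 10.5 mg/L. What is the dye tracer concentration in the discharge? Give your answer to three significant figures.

62.5 mg/L

Mass balance: 54.50·0 + 11.00·Cₑ = 65.50·10.50
→ Cₑ = (65.50·10.50 − 54.50·0) / 11.00 = 62.52 mg/L.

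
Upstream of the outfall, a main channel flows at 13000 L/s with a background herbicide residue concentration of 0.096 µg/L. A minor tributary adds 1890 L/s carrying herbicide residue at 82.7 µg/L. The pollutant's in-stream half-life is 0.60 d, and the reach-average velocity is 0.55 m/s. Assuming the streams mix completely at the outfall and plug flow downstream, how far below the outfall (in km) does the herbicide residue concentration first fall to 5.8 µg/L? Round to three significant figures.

Mixed concentration C = ΣQC/ΣQ = (13000·0.09600 + 1890·82.70) / 14890 = 157600/14890 = 10.58 µg/L.
Half-life 0.60 d → k = ln 2 / 0.60 = 1.155 d⁻¹.
Set 10.58·exp(−k·t) = 5.8 → t = ln(10.58/5.8)/k = 44960 s = 12.49 h.
Distance = v·t = 0.55·44960 = 24730 m = 24.73 km.

24.7 km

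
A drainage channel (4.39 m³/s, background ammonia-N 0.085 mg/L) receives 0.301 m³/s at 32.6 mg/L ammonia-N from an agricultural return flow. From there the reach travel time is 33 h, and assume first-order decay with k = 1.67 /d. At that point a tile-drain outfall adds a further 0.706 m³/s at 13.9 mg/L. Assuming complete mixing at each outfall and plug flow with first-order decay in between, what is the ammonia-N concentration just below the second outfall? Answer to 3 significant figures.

2.01 mg/L

Mass balance: C = (4.390·0.08500 + 0.3010·32.60) / 4.691 = 10.19/4.691 = 2.171 mg/L; combined flow 4.691 m³/s.
Decay over the reach: 2.171·exp(−kt) = 2.171·0.1006 = 0.2185 mg/L.
At the second outfall, C = (4.691·0.2185 + 0.7060·13.90) / (4.691 + 0.7060) = 2.008 mg/L.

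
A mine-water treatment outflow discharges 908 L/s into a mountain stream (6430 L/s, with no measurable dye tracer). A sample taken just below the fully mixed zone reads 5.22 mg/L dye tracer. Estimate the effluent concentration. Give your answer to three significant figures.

Mass balance: 6430·0 + 908.0·Cₑ = 7338·5.220
→ Cₑ = (7338·5.220 − 6430·0) / 908.0 = 42.19 mg/L.

42.2 mg/L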